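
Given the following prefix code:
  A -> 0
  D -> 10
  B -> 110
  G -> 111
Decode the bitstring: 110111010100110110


Decoding step by step:
Bits 110 -> B
Bits 111 -> G
Bits 0 -> A
Bits 10 -> D
Bits 10 -> D
Bits 0 -> A
Bits 110 -> B
Bits 110 -> B


Decoded message: BGADDABB


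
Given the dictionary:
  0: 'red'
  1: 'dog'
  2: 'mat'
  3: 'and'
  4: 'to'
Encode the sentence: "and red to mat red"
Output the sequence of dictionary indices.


Look up each word in the dictionary:
  'and' -> 3
  'red' -> 0
  'to' -> 4
  'mat' -> 2
  'red' -> 0

Encoded: [3, 0, 4, 2, 0]


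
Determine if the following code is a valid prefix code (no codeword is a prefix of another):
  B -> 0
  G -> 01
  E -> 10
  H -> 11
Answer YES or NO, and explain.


Checking each pair (does one codeword prefix another?):
  B='0' vs G='01': prefix -- VIOLATION

NO -- this is NOT a valid prefix code. B (0) is a prefix of G (01).


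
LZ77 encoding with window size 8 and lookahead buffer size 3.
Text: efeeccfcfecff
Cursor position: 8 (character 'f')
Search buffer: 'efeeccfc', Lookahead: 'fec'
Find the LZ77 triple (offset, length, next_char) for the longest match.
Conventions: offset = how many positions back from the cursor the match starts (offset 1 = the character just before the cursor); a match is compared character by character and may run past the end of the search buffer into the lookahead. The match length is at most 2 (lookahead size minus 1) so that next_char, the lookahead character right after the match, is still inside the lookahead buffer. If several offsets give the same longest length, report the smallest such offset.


Try each offset into the search buffer:
  offset=1 (pos 7, char 'c'): match length 0
  offset=2 (pos 6, char 'f'): match length 1
  offset=3 (pos 5, char 'c'): match length 0
  offset=4 (pos 4, char 'c'): match length 0
  offset=5 (pos 3, char 'e'): match length 0
  offset=6 (pos 2, char 'e'): match length 0
  offset=7 (pos 1, char 'f'): match length 2
  offset=8 (pos 0, char 'e'): match length 0
Longest match has length 2 at offset 7.
next_char = character at position 8 + 2 = 10 -> 'c'

Best match: offset=7, length=2 (matching 'fe' starting at position 1)
LZ77 triple: (7, 2, 'c')


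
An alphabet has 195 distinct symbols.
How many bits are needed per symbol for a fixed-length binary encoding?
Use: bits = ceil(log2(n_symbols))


log2(195) = 7.6073
Bracket: 2^7 = 128 < 195 <= 2^8 = 256
So ceil(log2(195)) = 8

bits = ceil(log2(195)) = ceil(7.6073) = 8 bits


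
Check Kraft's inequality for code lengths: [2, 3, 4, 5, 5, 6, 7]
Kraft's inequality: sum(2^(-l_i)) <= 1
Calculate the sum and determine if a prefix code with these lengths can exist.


Sum = 2^(-2) + 2^(-3) + 2^(-4) + 2^(-5) + 2^(-5) + 2^(-6) + 2^(-7)
    = 0.25 + 0.125 + 0.0625 + 0.03125 + 0.03125 + 0.015625 + 0.0078125
    = 67/128 = 0.5234375
Since 0.5234375 <= 1, Kraft's inequality IS satisfied.
A prefix code with these lengths CAN exist.

Kraft sum = 0.5234375. Satisfied.


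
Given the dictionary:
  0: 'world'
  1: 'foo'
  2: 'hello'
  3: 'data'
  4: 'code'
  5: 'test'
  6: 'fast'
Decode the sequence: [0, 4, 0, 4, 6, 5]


Look up each index in the dictionary:
  0 -> 'world'
  4 -> 'code'
  0 -> 'world'
  4 -> 'code'
  6 -> 'fast'
  5 -> 'test'

Decoded: "world code world code fast test"


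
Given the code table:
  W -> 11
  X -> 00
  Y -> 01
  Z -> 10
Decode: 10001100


Decoding:
10 -> Z
00 -> X
11 -> W
00 -> X


Result: ZXWX


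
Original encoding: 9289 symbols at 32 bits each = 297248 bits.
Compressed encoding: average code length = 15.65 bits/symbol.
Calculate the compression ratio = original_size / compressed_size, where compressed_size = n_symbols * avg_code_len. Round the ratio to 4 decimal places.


original_size = n_symbols * orig_bits = 9289 * 32 = 297248 bits
compressed_size = n_symbols * avg_code_len = 9289 * 15.65 = 145372.85 bits
ratio = original_size / compressed_size = 297248 / 145372.85 = 2.0447

Compression ratio = 2.0447


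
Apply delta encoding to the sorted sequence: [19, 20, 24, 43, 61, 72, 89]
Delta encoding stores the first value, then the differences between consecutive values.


First value: 19
Deltas:
  20 - 19 = 1
  24 - 20 = 4
  43 - 24 = 19
  61 - 43 = 18
  72 - 61 = 11
  89 - 72 = 17


Delta encoded: [19, 1, 4, 19, 18, 11, 17]


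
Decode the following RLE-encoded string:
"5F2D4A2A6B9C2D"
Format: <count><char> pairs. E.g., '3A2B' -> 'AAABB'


Expanding each <count><char> pair:
  5F -> 'FFFFF'
  2D -> 'DD'
  4A -> 'AAAA'
  2A -> 'AA'
  6B -> 'BBBBBB'
  9C -> 'CCCCCCCCC'
  2D -> 'DD'

Decoded = FFFFFDDAAAAAABBBBBBCCCCCCCCCDD


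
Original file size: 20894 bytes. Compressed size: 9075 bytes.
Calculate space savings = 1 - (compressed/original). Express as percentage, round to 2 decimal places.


ratio = compressed/original = 9075/20894 = 0.434335
savings = 1 - ratio = 1 - 0.434335 = 0.565665
as a percentage: 0.565665 * 100 = 56.57%

Space savings = 1 - 9075/20894 = 56.57%


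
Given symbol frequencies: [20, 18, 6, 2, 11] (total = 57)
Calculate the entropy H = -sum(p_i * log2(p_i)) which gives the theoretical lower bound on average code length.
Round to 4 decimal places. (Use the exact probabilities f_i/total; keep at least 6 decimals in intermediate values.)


Per-symbol terms -p_i * log2(p_i) with p_i = f_i/57:
  p = 20/57 = 0.350877: log2(p) = -1.510962, -p*log2(p) = 0.530162
  p = 18/57 = 0.315789: log2(p) = -1.662965, -p*log2(p) = 0.525147
  p = 6/57 = 0.105263: log2(p) = -3.247928, -p*log2(p) = 0.341887
  p = 2/57 = 0.035088: log2(p) = -4.832890, -p*log2(p) = 0.169575
  p = 11/57 = 0.192982: log2(p) = -2.373458, -p*log2(p) = 0.458036
H = 0.530162 + 0.525147 + 0.341887 + 0.169575 + 0.458036 = 2.024807

H = 2.0248 bits/symbol


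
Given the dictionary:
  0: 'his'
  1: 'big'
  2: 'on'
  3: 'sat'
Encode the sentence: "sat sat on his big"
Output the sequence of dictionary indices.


Look up each word in the dictionary:
  'sat' -> 3
  'sat' -> 3
  'on' -> 2
  'his' -> 0
  'big' -> 1

Encoded: [3, 3, 2, 0, 1]


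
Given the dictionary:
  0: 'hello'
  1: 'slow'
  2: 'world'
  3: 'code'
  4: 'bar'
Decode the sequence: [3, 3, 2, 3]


Look up each index in the dictionary:
  3 -> 'code'
  3 -> 'code'
  2 -> 'world'
  3 -> 'code'

Decoded: "code code world code"


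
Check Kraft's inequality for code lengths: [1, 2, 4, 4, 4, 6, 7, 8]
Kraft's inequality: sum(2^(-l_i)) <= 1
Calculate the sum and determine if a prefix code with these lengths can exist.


Sum = 2^(-1) + 2^(-2) + 2^(-4) + 2^(-4) + 2^(-4) + 2^(-6) + 2^(-7) + 2^(-8)
    = 0.5 + 0.25 + 0.0625 + 0.0625 + 0.0625 + 0.015625 + 0.0078125 + 0.00390625
    = 247/256 = 0.96484375
Since 0.96484375 <= 1, Kraft's inequality IS satisfied.
A prefix code with these lengths CAN exist.

Kraft sum = 0.96484375. Satisfied.


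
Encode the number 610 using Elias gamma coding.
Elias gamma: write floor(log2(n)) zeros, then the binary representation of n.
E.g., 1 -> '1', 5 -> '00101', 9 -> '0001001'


num_bits = floor(log2(610)) + 1 = 10
leading_zeros = num_bits - 1 = 9
binary(610) = 1001100010

Elias gamma(610) = '000000000' + '1001100010' = 0000000001001100010 (19 bits)


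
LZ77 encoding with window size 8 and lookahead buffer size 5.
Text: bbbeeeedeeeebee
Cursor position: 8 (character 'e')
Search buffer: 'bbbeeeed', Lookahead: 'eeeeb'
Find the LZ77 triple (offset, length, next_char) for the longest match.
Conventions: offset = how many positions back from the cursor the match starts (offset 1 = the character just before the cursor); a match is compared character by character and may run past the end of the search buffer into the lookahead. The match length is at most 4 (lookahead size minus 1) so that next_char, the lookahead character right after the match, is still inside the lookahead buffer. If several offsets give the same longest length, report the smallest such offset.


Try each offset into the search buffer:
  offset=1 (pos 7, char 'd'): match length 0
  offset=2 (pos 6, char 'e'): match length 1
  offset=3 (pos 5, char 'e'): match length 2
  offset=4 (pos 4, char 'e'): match length 3
  offset=5 (pos 3, char 'e'): match length 4
  offset=6 (pos 2, char 'b'): match length 0
  offset=7 (pos 1, char 'b'): match length 0
  offset=8 (pos 0, char 'b'): match length 0
Longest match has length 4 at offset 5.
next_char = character at position 8 + 4 = 12 -> 'b'

Best match: offset=5, length=4 (matching 'eeee' starting at position 3)
LZ77 triple: (5, 4, 'b')


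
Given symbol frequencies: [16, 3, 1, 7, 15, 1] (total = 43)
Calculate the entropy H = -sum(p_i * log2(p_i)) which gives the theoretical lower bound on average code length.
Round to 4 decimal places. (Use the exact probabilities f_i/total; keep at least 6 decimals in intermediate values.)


Per-symbol terms -p_i * log2(p_i) with p_i = f_i/43:
  p = 16/43 = 0.372093: log2(p) = -1.426265, -p*log2(p) = 0.530703
  p = 3/43 = 0.069767: log2(p) = -3.841302, -p*log2(p) = 0.267998
  p = 1/43 = 0.023256: log2(p) = -5.426265, -p*log2(p) = 0.126192
  p = 7/43 = 0.162791: log2(p) = -2.618910, -p*log2(p) = 0.426334
  p = 15/43 = 0.348837: log2(p) = -1.519374, -p*log2(p) = 0.530014
  p = 1/43 = 0.023256: log2(p) = -5.426265, -p*log2(p) = 0.126192
H = 0.530703 + 0.267998 + 0.126192 + 0.426334 + 0.530014 + 0.126192 = 2.007433

H = 2.0074 bits/symbol


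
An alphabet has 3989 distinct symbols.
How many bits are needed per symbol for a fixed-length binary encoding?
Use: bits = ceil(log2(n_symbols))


log2(3989) = 11.9618
Bracket: 2^11 = 2048 < 3989 <= 2^12 = 4096
So ceil(log2(3989)) = 12

bits = ceil(log2(3989)) = ceil(11.9618) = 12 bits


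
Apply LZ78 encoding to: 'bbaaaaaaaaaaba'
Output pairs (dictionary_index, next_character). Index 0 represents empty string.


LZ78 encoding steps:
Dictionary: {0: ''}
Step 1: w='' (idx 0), next='b' -> output (0, 'b'), add 'b' as idx 1
Step 2: w='b' (idx 1), next='a' -> output (1, 'a'), add 'ba' as idx 2
Step 3: w='' (idx 0), next='a' -> output (0, 'a'), add 'a' as idx 3
Step 4: w='a' (idx 3), next='a' -> output (3, 'a'), add 'aa' as idx 4
Step 5: w='aa' (idx 4), next='a' -> output (4, 'a'), add 'aaa' as idx 5
Step 6: w='aaa' (idx 5), next='b' -> output (5, 'b'), add 'aaab' as idx 6
Step 7: w='a' (idx 3), end of input -> output (3, '')


Encoded: [(0, 'b'), (1, 'a'), (0, 'a'), (3, 'a'), (4, 'a'), (5, 'b'), (3, '')]


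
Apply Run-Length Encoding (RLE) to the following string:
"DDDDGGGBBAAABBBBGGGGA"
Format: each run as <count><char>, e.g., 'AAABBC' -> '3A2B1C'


Scanning runs left to right:
  i=0: run of 'D' x 4 -> '4D'
  i=4: run of 'G' x 3 -> '3G'
  i=7: run of 'B' x 2 -> '2B'
  i=9: run of 'A' x 3 -> '3A'
  i=12: run of 'B' x 4 -> '4B'
  i=16: run of 'G' x 4 -> '4G'
  i=20: run of 'A' x 1 -> '1A'

RLE = 4D3G2B3A4B4G1A


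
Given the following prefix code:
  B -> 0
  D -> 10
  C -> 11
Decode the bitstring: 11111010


Decoding step by step:
Bits 11 -> C
Bits 11 -> C
Bits 10 -> D
Bits 10 -> D


Decoded message: CCDD


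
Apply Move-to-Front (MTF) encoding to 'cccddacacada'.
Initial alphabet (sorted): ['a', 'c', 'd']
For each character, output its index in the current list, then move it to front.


MTF encoding:
'c': index 1 in ['a', 'c', 'd'] -> ['c', 'a', 'd']
'c': index 0 in ['c', 'a', 'd'] -> ['c', 'a', 'd']
'c': index 0 in ['c', 'a', 'd'] -> ['c', 'a', 'd']
'd': index 2 in ['c', 'a', 'd'] -> ['d', 'c', 'a']
'd': index 0 in ['d', 'c', 'a'] -> ['d', 'c', 'a']
'a': index 2 in ['d', 'c', 'a'] -> ['a', 'd', 'c']
'c': index 2 in ['a', 'd', 'c'] -> ['c', 'a', 'd']
'a': index 1 in ['c', 'a', 'd'] -> ['a', 'c', 'd']
'c': index 1 in ['a', 'c', 'd'] -> ['c', 'a', 'd']
'a': index 1 in ['c', 'a', 'd'] -> ['a', 'c', 'd']
'd': index 2 in ['a', 'c', 'd'] -> ['d', 'a', 'c']
'a': index 1 in ['d', 'a', 'c'] -> ['a', 'd', 'c']


Output: [1, 0, 0, 2, 0, 2, 2, 1, 1, 1, 2, 1]


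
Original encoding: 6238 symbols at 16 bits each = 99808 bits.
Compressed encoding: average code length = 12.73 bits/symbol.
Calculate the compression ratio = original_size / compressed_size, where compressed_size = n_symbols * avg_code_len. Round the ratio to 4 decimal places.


original_size = n_symbols * orig_bits = 6238 * 16 = 99808 bits
compressed_size = n_symbols * avg_code_len = 6238 * 12.73 = 79409.74 bits
ratio = original_size / compressed_size = 99808 / 79409.74 = 1.2569

Compression ratio = 1.2569


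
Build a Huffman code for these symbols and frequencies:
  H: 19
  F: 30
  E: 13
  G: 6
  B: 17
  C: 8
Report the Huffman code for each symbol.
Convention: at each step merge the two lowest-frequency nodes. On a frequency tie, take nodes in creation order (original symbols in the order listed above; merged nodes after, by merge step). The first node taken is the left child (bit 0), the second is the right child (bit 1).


Huffman tree construction:
Step 1: Merge G(6) + C(8) = 14
Step 2: Merge E(13) + (G+C)(14) = 27
Step 3: Merge B(17) + H(19) = 36
Step 4: Merge (E+(G+C))(27) + F(30) = 57
Step 5: Merge (B+H)(36) + ((E+(G+C))+F)(57) = 93
Read each symbol's code off the tree from the root (left child = 0, right child = 1).

Codes:
  H: 01 (length 2)
  F: 11 (length 2)
  E: 100 (length 3)
  G: 1010 (length 4)
  B: 00 (length 2)
  C: 1011 (length 4)
Average code length: 227/93 = 2.4409 bits/symbol


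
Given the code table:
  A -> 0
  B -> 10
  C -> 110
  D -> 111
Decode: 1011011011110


Decoding:
10 -> B
110 -> C
110 -> C
111 -> D
10 -> B


Result: BCCDB


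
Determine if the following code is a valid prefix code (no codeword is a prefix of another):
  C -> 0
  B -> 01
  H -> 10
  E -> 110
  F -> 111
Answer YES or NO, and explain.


Checking each pair (does one codeword prefix another?):
  C='0' vs B='01': prefix -- VIOLATION

NO -- this is NOT a valid prefix code. C (0) is a prefix of B (01).


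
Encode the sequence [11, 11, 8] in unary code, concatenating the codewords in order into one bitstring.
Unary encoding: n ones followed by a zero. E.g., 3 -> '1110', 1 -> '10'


Encode each number as n ones followed by a terminating 0:
  11 -> 111111111110 (12 bits)
  11 -> 111111111110 (12 bits)
  8 -> 111111110 (9 bits)
Total length = 12 + 12 + 9 = 33 bits.

Unary([11, 11, 8]) = 111111111110111111111110111111110 (33 bits)


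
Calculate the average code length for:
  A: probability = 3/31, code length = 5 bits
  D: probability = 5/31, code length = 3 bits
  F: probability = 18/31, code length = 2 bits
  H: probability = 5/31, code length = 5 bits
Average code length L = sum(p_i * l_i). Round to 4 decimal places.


Weighted contributions p_i * l_i:
  A: (3/31) * 5 = 15/31
  D: (5/31) * 3 = 15/31
  F: (18/31) * 2 = 36/31
  H: (5/31) * 5 = 25/31
Sum = (15 + 15 + 36 + 25)/31 = 91/31

L = 91/31 = 2.9355 bits/symbol


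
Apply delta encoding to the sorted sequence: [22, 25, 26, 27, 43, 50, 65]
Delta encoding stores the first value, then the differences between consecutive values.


First value: 22
Deltas:
  25 - 22 = 3
  26 - 25 = 1
  27 - 26 = 1
  43 - 27 = 16
  50 - 43 = 7
  65 - 50 = 15


Delta encoded: [22, 3, 1, 1, 16, 7, 15]


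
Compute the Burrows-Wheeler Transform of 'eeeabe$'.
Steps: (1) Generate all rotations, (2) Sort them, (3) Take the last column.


Rotations (sorted):
  0: $eeeabe -> last char: e
  1: abe$eee -> last char: e
  2: be$eeea -> last char: a
  3: e$eeeab -> last char: b
  4: eabe$ee -> last char: e
  5: eeabe$e -> last char: e
  6: eeeabe$ -> last char: $


BWT = eeabee$


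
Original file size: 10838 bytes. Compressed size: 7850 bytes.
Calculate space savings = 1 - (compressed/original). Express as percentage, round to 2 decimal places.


ratio = compressed/original = 7850/10838 = 0.724303
savings = 1 - ratio = 1 - 0.724303 = 0.275697
as a percentage: 0.275697 * 100 = 27.57%

Space savings = 1 - 7850/10838 = 27.57%


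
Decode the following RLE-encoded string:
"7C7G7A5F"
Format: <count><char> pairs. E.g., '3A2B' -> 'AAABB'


Expanding each <count><char> pair:
  7C -> 'CCCCCCC'
  7G -> 'GGGGGGG'
  7A -> 'AAAAAAA'
  5F -> 'FFFFF'

Decoded = CCCCCCCGGGGGGGAAAAAAAFFFFF


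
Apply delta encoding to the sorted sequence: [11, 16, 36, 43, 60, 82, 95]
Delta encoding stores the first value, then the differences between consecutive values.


First value: 11
Deltas:
  16 - 11 = 5
  36 - 16 = 20
  43 - 36 = 7
  60 - 43 = 17
  82 - 60 = 22
  95 - 82 = 13


Delta encoded: [11, 5, 20, 7, 17, 22, 13]


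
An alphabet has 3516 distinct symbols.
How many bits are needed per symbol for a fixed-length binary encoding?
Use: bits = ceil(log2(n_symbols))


log2(3516) = 11.7797
Bracket: 2^11 = 2048 < 3516 <= 2^12 = 4096
So ceil(log2(3516)) = 12

bits = ceil(log2(3516)) = ceil(11.7797) = 12 bits


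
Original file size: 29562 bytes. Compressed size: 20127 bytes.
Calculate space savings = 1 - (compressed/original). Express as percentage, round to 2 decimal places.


ratio = compressed/original = 20127/29562 = 0.68084
savings = 1 - ratio = 1 - 0.68084 = 0.31916
as a percentage: 0.31916 * 100 = 31.92%

Space savings = 1 - 20127/29562 = 31.92%


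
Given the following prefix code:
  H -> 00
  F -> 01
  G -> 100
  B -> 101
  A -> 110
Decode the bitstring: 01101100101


Decoding step by step:
Bits 01 -> F
Bits 101 -> B
Bits 100 -> G
Bits 101 -> B


Decoded message: FBGB


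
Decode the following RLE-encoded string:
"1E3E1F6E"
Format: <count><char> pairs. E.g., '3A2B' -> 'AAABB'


Expanding each <count><char> pair:
  1E -> 'E'
  3E -> 'EEE'
  1F -> 'F'
  6E -> 'EEEEEE'

Decoded = EEEEFEEEEEE


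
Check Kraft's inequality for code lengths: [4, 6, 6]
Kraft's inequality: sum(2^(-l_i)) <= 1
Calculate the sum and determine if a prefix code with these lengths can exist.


Sum = 2^(-4) + 2^(-6) + 2^(-6)
    = 0.0625 + 0.015625 + 0.015625
    = 6/64 = 0.09375
Since 0.09375 <= 1, Kraft's inequality IS satisfied.
A prefix code with these lengths CAN exist.

Kraft sum = 0.09375. Satisfied.


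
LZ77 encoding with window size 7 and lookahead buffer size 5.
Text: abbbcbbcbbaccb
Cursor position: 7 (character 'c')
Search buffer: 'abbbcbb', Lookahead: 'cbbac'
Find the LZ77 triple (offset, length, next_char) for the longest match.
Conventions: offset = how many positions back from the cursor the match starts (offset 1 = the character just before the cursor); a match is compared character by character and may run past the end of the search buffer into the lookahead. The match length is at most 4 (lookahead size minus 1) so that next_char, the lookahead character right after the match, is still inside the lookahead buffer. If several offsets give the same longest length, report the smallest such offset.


Try each offset into the search buffer:
  offset=1 (pos 6, char 'b'): match length 0
  offset=2 (pos 5, char 'b'): match length 0
  offset=3 (pos 4, char 'c'): match length 3
  offset=4 (pos 3, char 'b'): match length 0
  offset=5 (pos 2, char 'b'): match length 0
  offset=6 (pos 1, char 'b'): match length 0
  offset=7 (pos 0, char 'a'): match length 0
Longest match has length 3 at offset 3.
next_char = character at position 7 + 3 = 10 -> 'a'

Best match: offset=3, length=3 (matching 'cbb' starting at position 4)
LZ77 triple: (3, 3, 'a')


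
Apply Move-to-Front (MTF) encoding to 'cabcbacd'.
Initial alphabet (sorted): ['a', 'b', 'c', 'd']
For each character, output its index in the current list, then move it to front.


MTF encoding:
'c': index 2 in ['a', 'b', 'c', 'd'] -> ['c', 'a', 'b', 'd']
'a': index 1 in ['c', 'a', 'b', 'd'] -> ['a', 'c', 'b', 'd']
'b': index 2 in ['a', 'c', 'b', 'd'] -> ['b', 'a', 'c', 'd']
'c': index 2 in ['b', 'a', 'c', 'd'] -> ['c', 'b', 'a', 'd']
'b': index 1 in ['c', 'b', 'a', 'd'] -> ['b', 'c', 'a', 'd']
'a': index 2 in ['b', 'c', 'a', 'd'] -> ['a', 'b', 'c', 'd']
'c': index 2 in ['a', 'b', 'c', 'd'] -> ['c', 'a', 'b', 'd']
'd': index 3 in ['c', 'a', 'b', 'd'] -> ['d', 'c', 'a', 'b']


Output: [2, 1, 2, 2, 1, 2, 2, 3]


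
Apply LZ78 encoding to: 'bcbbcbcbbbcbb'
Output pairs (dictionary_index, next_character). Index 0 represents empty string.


LZ78 encoding steps:
Dictionary: {0: ''}
Step 1: w='' (idx 0), next='b' -> output (0, 'b'), add 'b' as idx 1
Step 2: w='' (idx 0), next='c' -> output (0, 'c'), add 'c' as idx 2
Step 3: w='b' (idx 1), next='b' -> output (1, 'b'), add 'bb' as idx 3
Step 4: w='c' (idx 2), next='b' -> output (2, 'b'), add 'cb' as idx 4
Step 5: w='cb' (idx 4), next='b' -> output (4, 'b'), add 'cbb' as idx 5
Step 6: w='b' (idx 1), next='c' -> output (1, 'c'), add 'bc' as idx 6
Step 7: w='bb' (idx 3), end of input -> output (3, '')


Encoded: [(0, 'b'), (0, 'c'), (1, 'b'), (2, 'b'), (4, 'b'), (1, 'c'), (3, '')]


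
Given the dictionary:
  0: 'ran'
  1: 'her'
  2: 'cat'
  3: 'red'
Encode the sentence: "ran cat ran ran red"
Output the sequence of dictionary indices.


Look up each word in the dictionary:
  'ran' -> 0
  'cat' -> 2
  'ran' -> 0
  'ran' -> 0
  'red' -> 3

Encoded: [0, 2, 0, 0, 3]


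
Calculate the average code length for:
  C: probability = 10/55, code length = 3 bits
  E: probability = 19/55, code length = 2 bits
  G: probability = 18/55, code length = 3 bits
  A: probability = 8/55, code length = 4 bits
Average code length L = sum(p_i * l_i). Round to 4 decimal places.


Weighted contributions p_i * l_i:
  C: (10/55) * 3 = 30/55
  E: (19/55) * 2 = 38/55
  G: (18/55) * 3 = 54/55
  A: (8/55) * 4 = 32/55
Sum = (30 + 38 + 54 + 32)/55 = 154/55

L = 154/55 = 2.8000 bits/symbol


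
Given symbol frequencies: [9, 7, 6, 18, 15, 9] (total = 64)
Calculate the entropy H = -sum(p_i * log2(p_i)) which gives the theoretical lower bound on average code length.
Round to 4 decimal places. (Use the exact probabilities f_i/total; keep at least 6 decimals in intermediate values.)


Per-symbol terms -p_i * log2(p_i) with p_i = f_i/64:
  p = 9/64 = 0.140625: log2(p) = -2.830075, -p*log2(p) = 0.397979
  p = 7/64 = 0.109375: log2(p) = -3.192645, -p*log2(p) = 0.349196
  p = 6/64 = 0.093750: log2(p) = -3.415037, -p*log2(p) = 0.320160
  p = 18/64 = 0.281250: log2(p) = -1.830075, -p*log2(p) = 0.514709
  p = 15/64 = 0.234375: log2(p) = -2.093109, -p*log2(p) = 0.490573
  p = 9/64 = 0.140625: log2(p) = -2.830075, -p*log2(p) = 0.397979
H = 0.397979 + 0.349196 + 0.320160 + 0.514709 + 0.490573 + 0.397979 = 2.470596

H = 2.4706 bits/symbol


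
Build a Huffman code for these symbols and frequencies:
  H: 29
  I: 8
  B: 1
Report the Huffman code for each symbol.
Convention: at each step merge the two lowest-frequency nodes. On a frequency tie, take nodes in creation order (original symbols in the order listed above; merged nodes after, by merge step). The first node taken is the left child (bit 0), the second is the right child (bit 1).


Huffman tree construction:
Step 1: Merge B(1) + I(8) = 9
Step 2: Merge (B+I)(9) + H(29) = 38
Read each symbol's code off the tree from the root (left child = 0, right child = 1).

Codes:
  H: 1 (length 1)
  I: 01 (length 2)
  B: 00 (length 2)
Average code length: 47/38 = 1.2368 bits/symbol


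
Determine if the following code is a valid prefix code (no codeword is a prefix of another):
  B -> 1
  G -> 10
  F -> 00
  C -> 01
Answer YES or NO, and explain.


Checking each pair (does one codeword prefix another?):
  B='1' vs G='10': prefix -- VIOLATION

NO -- this is NOT a valid prefix code. B (1) is a prefix of G (10).


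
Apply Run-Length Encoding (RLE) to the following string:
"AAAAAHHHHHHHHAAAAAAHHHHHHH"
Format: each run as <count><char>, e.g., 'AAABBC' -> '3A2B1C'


Scanning runs left to right:
  i=0: run of 'A' x 5 -> '5A'
  i=5: run of 'H' x 8 -> '8H'
  i=13: run of 'A' x 6 -> '6A'
  i=19: run of 'H' x 7 -> '7H'

RLE = 5A8H6A7H


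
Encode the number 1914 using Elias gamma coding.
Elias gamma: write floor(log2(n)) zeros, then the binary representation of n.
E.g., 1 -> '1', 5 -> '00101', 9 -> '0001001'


num_bits = floor(log2(1914)) + 1 = 11
leading_zeros = num_bits - 1 = 10
binary(1914) = 11101111010

Elias gamma(1914) = '0000000000' + '11101111010' = 000000000011101111010 (21 bits)


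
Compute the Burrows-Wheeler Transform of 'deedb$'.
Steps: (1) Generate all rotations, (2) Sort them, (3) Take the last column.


Rotations (sorted):
  0: $deedb -> last char: b
  1: b$deed -> last char: d
  2: db$dee -> last char: e
  3: deedb$ -> last char: $
  4: edb$de -> last char: e
  5: eedb$d -> last char: d


BWT = bde$ed


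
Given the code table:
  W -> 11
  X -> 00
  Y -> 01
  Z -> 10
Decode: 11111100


Decoding:
11 -> W
11 -> W
11 -> W
00 -> X


Result: WWWX


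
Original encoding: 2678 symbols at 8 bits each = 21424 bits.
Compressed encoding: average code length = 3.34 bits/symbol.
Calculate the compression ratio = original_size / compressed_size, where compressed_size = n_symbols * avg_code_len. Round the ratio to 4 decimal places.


original_size = n_symbols * orig_bits = 2678 * 8 = 21424 bits
compressed_size = n_symbols * avg_code_len = 2678 * 3.34 = 8944.52 bits
ratio = original_size / compressed_size = 21424 / 8944.52 = 2.3952

Compression ratio = 2.3952


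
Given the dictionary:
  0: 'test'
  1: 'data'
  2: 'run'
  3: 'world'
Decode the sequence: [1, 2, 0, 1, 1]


Look up each index in the dictionary:
  1 -> 'data'
  2 -> 'run'
  0 -> 'test'
  1 -> 'data'
  1 -> 'data'

Decoded: "data run test data data"


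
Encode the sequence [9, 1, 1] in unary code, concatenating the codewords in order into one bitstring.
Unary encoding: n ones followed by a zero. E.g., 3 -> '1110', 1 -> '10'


Encode each number as n ones followed by a terminating 0:
  9 -> 1111111110 (10 bits)
  1 -> 10 (2 bits)
  1 -> 10 (2 bits)
Total length = 10 + 2 + 2 = 14 bits.

Unary([9, 1, 1]) = 11111111101010 (14 bits)


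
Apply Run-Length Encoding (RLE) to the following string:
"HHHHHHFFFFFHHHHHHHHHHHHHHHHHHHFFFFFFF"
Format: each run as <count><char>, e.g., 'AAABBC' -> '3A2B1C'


Scanning runs left to right:
  i=0: run of 'H' x 6 -> '6H'
  i=6: run of 'F' x 5 -> '5F'
  i=11: run of 'H' x 19 -> '19H'
  i=30: run of 'F' x 7 -> '7F'

RLE = 6H5F19H7F


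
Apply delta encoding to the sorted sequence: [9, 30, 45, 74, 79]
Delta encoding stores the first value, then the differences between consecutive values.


First value: 9
Deltas:
  30 - 9 = 21
  45 - 30 = 15
  74 - 45 = 29
  79 - 74 = 5


Delta encoded: [9, 21, 15, 29, 5]


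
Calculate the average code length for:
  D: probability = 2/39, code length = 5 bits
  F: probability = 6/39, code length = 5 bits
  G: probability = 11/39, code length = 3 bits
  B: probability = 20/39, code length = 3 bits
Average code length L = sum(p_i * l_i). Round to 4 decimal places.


Weighted contributions p_i * l_i:
  D: (2/39) * 5 = 10/39
  F: (6/39) * 5 = 30/39
  G: (11/39) * 3 = 33/39
  B: (20/39) * 3 = 60/39
Sum = (10 + 30 + 33 + 60)/39 = 133/39

L = 133/39 = 3.4103 bits/symbol


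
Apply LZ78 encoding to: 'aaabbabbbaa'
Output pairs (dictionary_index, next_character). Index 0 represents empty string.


LZ78 encoding steps:
Dictionary: {0: ''}
Step 1: w='' (idx 0), next='a' -> output (0, 'a'), add 'a' as idx 1
Step 2: w='a' (idx 1), next='a' -> output (1, 'a'), add 'aa' as idx 2
Step 3: w='' (idx 0), next='b' -> output (0, 'b'), add 'b' as idx 3
Step 4: w='b' (idx 3), next='a' -> output (3, 'a'), add 'ba' as idx 4
Step 5: w='b' (idx 3), next='b' -> output (3, 'b'), add 'bb' as idx 5
Step 6: w='ba' (idx 4), next='a' -> output (4, 'a'), add 'baa' as idx 6


Encoded: [(0, 'a'), (1, 'a'), (0, 'b'), (3, 'a'), (3, 'b'), (4, 'a')]


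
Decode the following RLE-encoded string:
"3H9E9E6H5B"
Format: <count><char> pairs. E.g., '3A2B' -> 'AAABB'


Expanding each <count><char> pair:
  3H -> 'HHH'
  9E -> 'EEEEEEEEE'
  9E -> 'EEEEEEEEE'
  6H -> 'HHHHHH'
  5B -> 'BBBBB'

Decoded = HHHEEEEEEEEEEEEEEEEEEHHHHHHBBBBB


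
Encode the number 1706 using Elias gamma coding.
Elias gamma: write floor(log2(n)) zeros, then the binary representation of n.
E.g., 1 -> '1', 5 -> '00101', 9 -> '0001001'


num_bits = floor(log2(1706)) + 1 = 11
leading_zeros = num_bits - 1 = 10
binary(1706) = 11010101010

Elias gamma(1706) = '0000000000' + '11010101010' = 000000000011010101010 (21 bits)


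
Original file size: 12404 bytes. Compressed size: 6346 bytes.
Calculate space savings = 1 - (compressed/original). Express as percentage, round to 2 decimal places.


ratio = compressed/original = 6346/12404 = 0.511609
savings = 1 - ratio = 1 - 0.511609 = 0.488391
as a percentage: 0.488391 * 100 = 48.84%

Space savings = 1 - 6346/12404 = 48.84%


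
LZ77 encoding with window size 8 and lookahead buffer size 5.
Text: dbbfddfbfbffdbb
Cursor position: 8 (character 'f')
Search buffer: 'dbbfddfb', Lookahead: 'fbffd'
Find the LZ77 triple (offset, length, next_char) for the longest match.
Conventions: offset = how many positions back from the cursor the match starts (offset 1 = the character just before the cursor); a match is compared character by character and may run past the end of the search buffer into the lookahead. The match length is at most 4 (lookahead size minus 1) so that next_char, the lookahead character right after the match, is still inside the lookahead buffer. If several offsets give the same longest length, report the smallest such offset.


Try each offset into the search buffer:
  offset=1 (pos 7, char 'b'): match length 0
  offset=2 (pos 6, char 'f'): match length 3
  offset=3 (pos 5, char 'd'): match length 0
  offset=4 (pos 4, char 'd'): match length 0
  offset=5 (pos 3, char 'f'): match length 1
  offset=6 (pos 2, char 'b'): match length 0
  offset=7 (pos 1, char 'b'): match length 0
  offset=8 (pos 0, char 'd'): match length 0
Longest match has length 3 at offset 2.
next_char = character at position 8 + 3 = 11 -> 'f'

Best match: offset=2, length=3 (matching 'fbf' starting at position 6)
LZ77 triple: (2, 3, 'f')


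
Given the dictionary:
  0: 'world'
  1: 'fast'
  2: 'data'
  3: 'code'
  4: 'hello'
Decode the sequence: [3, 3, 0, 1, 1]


Look up each index in the dictionary:
  3 -> 'code'
  3 -> 'code'
  0 -> 'world'
  1 -> 'fast'
  1 -> 'fast'

Decoded: "code code world fast fast"


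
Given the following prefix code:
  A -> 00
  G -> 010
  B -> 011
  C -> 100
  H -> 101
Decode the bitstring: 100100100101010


Decoding step by step:
Bits 100 -> C
Bits 100 -> C
Bits 100 -> C
Bits 101 -> H
Bits 010 -> G


Decoded message: CCCHG


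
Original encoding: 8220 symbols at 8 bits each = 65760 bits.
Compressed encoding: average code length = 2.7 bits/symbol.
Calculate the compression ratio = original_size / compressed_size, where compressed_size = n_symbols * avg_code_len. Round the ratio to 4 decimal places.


original_size = n_symbols * orig_bits = 8220 * 8 = 65760 bits
compressed_size = n_symbols * avg_code_len = 8220 * 2.7 = 22194.0 bits
ratio = original_size / compressed_size = 65760 / 22194.0 = 2.963

Compression ratio = 2.963


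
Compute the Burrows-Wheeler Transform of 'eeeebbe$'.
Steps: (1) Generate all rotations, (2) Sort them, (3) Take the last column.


Rotations (sorted):
  0: $eeeebbe -> last char: e
  1: bbe$eeee -> last char: e
  2: be$eeeeb -> last char: b
  3: e$eeeebb -> last char: b
  4: ebbe$eee -> last char: e
  5: eebbe$ee -> last char: e
  6: eeebbe$e -> last char: e
  7: eeeebbe$ -> last char: $


BWT = eebbeee$


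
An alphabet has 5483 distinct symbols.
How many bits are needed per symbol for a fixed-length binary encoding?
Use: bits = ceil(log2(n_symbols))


log2(5483) = 12.4207
Bracket: 2^12 = 4096 < 5483 <= 2^13 = 8192
So ceil(log2(5483)) = 13

bits = ceil(log2(5483)) = ceil(12.4207) = 13 bits


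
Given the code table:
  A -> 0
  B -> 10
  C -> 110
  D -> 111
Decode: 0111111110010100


Decoding:
0 -> A
111 -> D
111 -> D
110 -> C
0 -> A
10 -> B
10 -> B
0 -> A


Result: ADDCABBA


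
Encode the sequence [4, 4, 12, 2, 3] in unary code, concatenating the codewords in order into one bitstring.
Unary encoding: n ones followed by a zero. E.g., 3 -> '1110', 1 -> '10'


Encode each number as n ones followed by a terminating 0:
  4 -> 11110 (5 bits)
  4 -> 11110 (5 bits)
  12 -> 1111111111110 (13 bits)
  2 -> 110 (3 bits)
  3 -> 1110 (4 bits)
Total length = 5 + 5 + 13 + 3 + 4 = 30 bits.

Unary([4, 4, 12, 2, 3]) = 111101111011111111111101101110 (30 bits)


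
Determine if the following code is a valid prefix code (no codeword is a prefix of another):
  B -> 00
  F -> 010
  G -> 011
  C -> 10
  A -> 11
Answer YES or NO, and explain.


Checking each pair (does one codeword prefix another?):
  B='00' vs F='010': no prefix
  B='00' vs G='011': no prefix
  B='00' vs C='10': no prefix
  B='00' vs A='11': no prefix
  F='010' vs B='00': no prefix
  F='010' vs G='011': no prefix
  F='010' vs C='10': no prefix
  F='010' vs A='11': no prefix
  G='011' vs B='00': no prefix
  G='011' vs F='010': no prefix
  G='011' vs C='10': no prefix
  G='011' vs A='11': no prefix
  C='10' vs B='00': no prefix
  C='10' vs F='010': no prefix
  C='10' vs G='011': no prefix
  C='10' vs A='11': no prefix
  A='11' vs B='00': no prefix
  A='11' vs F='010': no prefix
  A='11' vs G='011': no prefix
  A='11' vs C='10': no prefix
No violation found over all pairs.

YES -- this is a valid prefix code. No codeword is a prefix of any other codeword.


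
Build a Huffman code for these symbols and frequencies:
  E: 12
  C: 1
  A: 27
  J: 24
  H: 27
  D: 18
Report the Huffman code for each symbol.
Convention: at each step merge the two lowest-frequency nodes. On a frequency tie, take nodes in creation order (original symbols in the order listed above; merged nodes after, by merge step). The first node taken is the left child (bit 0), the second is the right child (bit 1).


Huffman tree construction:
Step 1: Merge C(1) + E(12) = 13
Step 2: Merge (C+E)(13) + D(18) = 31
Step 3: Merge J(24) + A(27) = 51
Step 4: Merge H(27) + ((C+E)+D)(31) = 58
Step 5: Merge (J+A)(51) + (H+((C+E)+D))(58) = 109
Read each symbol's code off the tree from the root (left child = 0, right child = 1).

Codes:
  E: 1101 (length 4)
  C: 1100 (length 4)
  A: 01 (length 2)
  J: 00 (length 2)
  H: 10 (length 2)
  D: 111 (length 3)
Average code length: 262/109 = 2.4037 bits/symbol


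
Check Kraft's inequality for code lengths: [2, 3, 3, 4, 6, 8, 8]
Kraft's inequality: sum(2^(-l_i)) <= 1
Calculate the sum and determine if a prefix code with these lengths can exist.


Sum = 2^(-2) + 2^(-3) + 2^(-3) + 2^(-4) + 2^(-6) + 2^(-8) + 2^(-8)
    = 0.25 + 0.125 + 0.125 + 0.0625 + 0.015625 + 0.00390625 + 0.00390625
    = 150/256 = 0.5859375
Since 0.5859375 <= 1, Kraft's inequality IS satisfied.
A prefix code with these lengths CAN exist.

Kraft sum = 0.5859375. Satisfied.


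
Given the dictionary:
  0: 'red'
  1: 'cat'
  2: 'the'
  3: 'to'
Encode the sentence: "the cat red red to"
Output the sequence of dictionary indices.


Look up each word in the dictionary:
  'the' -> 2
  'cat' -> 1
  'red' -> 0
  'red' -> 0
  'to' -> 3

Encoded: [2, 1, 0, 0, 3]


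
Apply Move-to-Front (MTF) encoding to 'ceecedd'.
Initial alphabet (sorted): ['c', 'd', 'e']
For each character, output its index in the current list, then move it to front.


MTF encoding:
'c': index 0 in ['c', 'd', 'e'] -> ['c', 'd', 'e']
'e': index 2 in ['c', 'd', 'e'] -> ['e', 'c', 'd']
'e': index 0 in ['e', 'c', 'd'] -> ['e', 'c', 'd']
'c': index 1 in ['e', 'c', 'd'] -> ['c', 'e', 'd']
'e': index 1 in ['c', 'e', 'd'] -> ['e', 'c', 'd']
'd': index 2 in ['e', 'c', 'd'] -> ['d', 'e', 'c']
'd': index 0 in ['d', 'e', 'c'] -> ['d', 'e', 'c']


Output: [0, 2, 0, 1, 1, 2, 0]


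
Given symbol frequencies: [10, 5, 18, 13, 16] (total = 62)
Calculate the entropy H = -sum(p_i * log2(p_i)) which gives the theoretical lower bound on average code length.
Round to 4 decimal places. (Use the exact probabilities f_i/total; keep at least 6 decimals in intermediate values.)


Per-symbol terms -p_i * log2(p_i) with p_i = f_i/62:
  p = 10/62 = 0.161290: log2(p) = -2.632268, -p*log2(p) = 0.424559
  p = 5/62 = 0.080645: log2(p) = -3.632268, -p*log2(p) = 0.292925
  p = 18/62 = 0.290323: log2(p) = -1.784271, -p*log2(p) = 0.518014
  p = 13/62 = 0.209677: log2(p) = -2.253757, -p*log2(p) = 0.472562
  p = 16/62 = 0.258065: log2(p) = -1.954196, -p*log2(p) = 0.504309
H = 0.424559 + 0.292925 + 0.518014 + 0.472562 + 0.504309 = 2.212369

H = 2.2124 bits/symbol


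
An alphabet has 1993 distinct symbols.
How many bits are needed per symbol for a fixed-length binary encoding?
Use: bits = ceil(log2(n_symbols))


log2(1993) = 10.9607
Bracket: 2^10 = 1024 < 1993 <= 2^11 = 2048
So ceil(log2(1993)) = 11

bits = ceil(log2(1993)) = ceil(10.9607) = 11 bits


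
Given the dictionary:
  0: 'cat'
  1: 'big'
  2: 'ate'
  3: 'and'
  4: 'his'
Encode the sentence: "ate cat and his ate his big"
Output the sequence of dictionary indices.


Look up each word in the dictionary:
  'ate' -> 2
  'cat' -> 0
  'and' -> 3
  'his' -> 4
  'ate' -> 2
  'his' -> 4
  'big' -> 1

Encoded: [2, 0, 3, 4, 2, 4, 1]


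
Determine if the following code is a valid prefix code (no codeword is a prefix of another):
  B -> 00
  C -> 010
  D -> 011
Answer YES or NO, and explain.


Checking each pair (does one codeword prefix another?):
  B='00' vs C='010': no prefix
  B='00' vs D='011': no prefix
  C='010' vs B='00': no prefix
  C='010' vs D='011': no prefix
  D='011' vs B='00': no prefix
  D='011' vs C='010': no prefix
No violation found over all pairs.

YES -- this is a valid prefix code. No codeword is a prefix of any other codeword.


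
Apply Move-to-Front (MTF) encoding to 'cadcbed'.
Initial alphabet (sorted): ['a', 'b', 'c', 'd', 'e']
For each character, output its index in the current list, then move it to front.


MTF encoding:
'c': index 2 in ['a', 'b', 'c', 'd', 'e'] -> ['c', 'a', 'b', 'd', 'e']
'a': index 1 in ['c', 'a', 'b', 'd', 'e'] -> ['a', 'c', 'b', 'd', 'e']
'd': index 3 in ['a', 'c', 'b', 'd', 'e'] -> ['d', 'a', 'c', 'b', 'e']
'c': index 2 in ['d', 'a', 'c', 'b', 'e'] -> ['c', 'd', 'a', 'b', 'e']
'b': index 3 in ['c', 'd', 'a', 'b', 'e'] -> ['b', 'c', 'd', 'a', 'e']
'e': index 4 in ['b', 'c', 'd', 'a', 'e'] -> ['e', 'b', 'c', 'd', 'a']
'd': index 3 in ['e', 'b', 'c', 'd', 'a'] -> ['d', 'e', 'b', 'c', 'a']


Output: [2, 1, 3, 2, 3, 4, 3]


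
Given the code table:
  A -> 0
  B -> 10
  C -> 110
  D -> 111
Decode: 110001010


Decoding:
110 -> C
0 -> A
0 -> A
10 -> B
10 -> B


Result: CAABB


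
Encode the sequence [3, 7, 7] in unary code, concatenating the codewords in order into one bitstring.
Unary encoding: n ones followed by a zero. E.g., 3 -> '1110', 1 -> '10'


Encode each number as n ones followed by a terminating 0:
  3 -> 1110 (4 bits)
  7 -> 11111110 (8 bits)
  7 -> 11111110 (8 bits)
Total length = 4 + 8 + 8 = 20 bits.

Unary([3, 7, 7]) = 11101111111011111110 (20 bits)


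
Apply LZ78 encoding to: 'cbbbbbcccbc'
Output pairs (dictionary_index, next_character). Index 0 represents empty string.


LZ78 encoding steps:
Dictionary: {0: ''}
Step 1: w='' (idx 0), next='c' -> output (0, 'c'), add 'c' as idx 1
Step 2: w='' (idx 0), next='b' -> output (0, 'b'), add 'b' as idx 2
Step 3: w='b' (idx 2), next='b' -> output (2, 'b'), add 'bb' as idx 3
Step 4: w='bb' (idx 3), next='c' -> output (3, 'c'), add 'bbc' as idx 4
Step 5: w='c' (idx 1), next='c' -> output (1, 'c'), add 'cc' as idx 5
Step 6: w='b' (idx 2), next='c' -> output (2, 'c'), add 'bc' as idx 6


Encoded: [(0, 'c'), (0, 'b'), (2, 'b'), (3, 'c'), (1, 'c'), (2, 'c')]


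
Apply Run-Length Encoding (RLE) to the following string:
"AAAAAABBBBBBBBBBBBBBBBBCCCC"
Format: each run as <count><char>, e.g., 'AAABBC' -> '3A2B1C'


Scanning runs left to right:
  i=0: run of 'A' x 6 -> '6A'
  i=6: run of 'B' x 17 -> '17B'
  i=23: run of 'C' x 4 -> '4C'

RLE = 6A17B4C


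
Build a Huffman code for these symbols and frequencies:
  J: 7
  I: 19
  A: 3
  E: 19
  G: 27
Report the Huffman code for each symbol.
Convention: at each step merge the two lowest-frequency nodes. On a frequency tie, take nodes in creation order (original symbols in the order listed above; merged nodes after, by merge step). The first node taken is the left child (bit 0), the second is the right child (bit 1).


Huffman tree construction:
Step 1: Merge A(3) + J(7) = 10
Step 2: Merge (A+J)(10) + I(19) = 29
Step 3: Merge E(19) + G(27) = 46
Step 4: Merge ((A+J)+I)(29) + (E+G)(46) = 75
Read each symbol's code off the tree from the root (left child = 0, right child = 1).

Codes:
  J: 001 (length 3)
  I: 01 (length 2)
  A: 000 (length 3)
  E: 10 (length 2)
  G: 11 (length 2)
Average code length: 160/75 = 2.1333 bits/symbol
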